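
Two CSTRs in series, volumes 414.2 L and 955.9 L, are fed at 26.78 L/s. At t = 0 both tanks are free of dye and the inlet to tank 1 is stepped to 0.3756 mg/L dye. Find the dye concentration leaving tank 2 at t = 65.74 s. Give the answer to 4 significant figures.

Each tank obeys Vᵢ dCᵢ/dt = Q(Cᵢ₋₁ − Cᵢ), so τᵢ = Vᵢ/Q.
τ₁ = 414.2/26.78 = 15.4668 s; τ₂ = 955.9/26.78 = 35.6945 s.
Tank 1: C₁ = C_in(1 − e^(−t/τ₁)). Tank 2 (τ₁ ≠ τ₂): C₂ = C_in[1 − (τ₁ e^(−t/τ₁) − τ₂ e^(−t/τ₂))/(τ₁ − τ₂)].
At t = 65.74: e^(−t/τ₁) = 0.0142585, e^(−t/τ₂) = 0.158542.
C₂ = 0.3756·[1 − (15.4668·0.0142585 − 35.6945·0.158542)/(-20.2278)] = 0.3756·0.731135 = 0.274614 mg/L.

0.2746 mg/L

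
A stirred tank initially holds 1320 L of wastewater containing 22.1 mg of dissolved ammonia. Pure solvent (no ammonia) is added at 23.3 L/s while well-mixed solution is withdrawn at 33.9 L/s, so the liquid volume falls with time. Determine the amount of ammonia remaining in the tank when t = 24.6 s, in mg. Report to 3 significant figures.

10.9 mg

Let m(t) be the amount of ammonia. Volume: V(t) = V₀ + (Q_in − Q_out) t = 1320 − 10.600 t; V(24.6) = 1059.2 L.
Solute balance: dm/dt = 0 − Q_out C = −Q_out m/V(t).
dm/m = −Q_out dt/(V₀ − 10.600 t); integrating gives ln(m/m₀) = −(Q_out/(Q_in−Q_out)) ln(V/V₀).
m = m₀ (V₀/V)^(Q_out/(Q_in−Q_out)) = 22.1 × (1320/1059.2)^(-3.1981) = 10.932 mg.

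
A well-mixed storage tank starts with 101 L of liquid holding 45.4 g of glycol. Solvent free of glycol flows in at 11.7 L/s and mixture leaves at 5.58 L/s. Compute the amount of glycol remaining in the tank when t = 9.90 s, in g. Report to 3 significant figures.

29.6 g

Total volume: dV/dt = Q_in − Q_out = 6.1200 L/s, so V(t) = 101 + 6.1200 t and V(9.90) = 161.59 L.
Solute balance: dm/dt = 0 − Q_out C = −Q_out m/V(t).
Separate: dm/m = −Q_out dt/V(t) ⇒ ln(m/m₀) = −(Q_out/(Q_in−Q_out)) ln(V/V₀).
m = m₀ (V₀/V)^(Q_out/(Q_in−Q_out)) = 45.4 × (101/161.59)^(0.91176) = 29.578 g.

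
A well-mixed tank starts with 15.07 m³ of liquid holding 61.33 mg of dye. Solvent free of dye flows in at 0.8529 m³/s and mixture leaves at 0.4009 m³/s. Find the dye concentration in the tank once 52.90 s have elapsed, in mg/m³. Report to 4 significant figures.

0.6772 mg/m³

Let m(t) be the amount of dye. Volume: V(t) = V₀ + (Q_in − Q_out) t = 15.07 + 0.452000 t; V(52.90) = 38.9808 m³.
Species balance (pure solvent in): dm/dt = −Q_out · m/V(t).
Separate: dm/m = −Q_out dt/V(t) ⇒ ln(m/m₀) = −(Q_out/(Q_in−Q_out)) ln(V/V₀).
m = m₀ (V₀/V)^(Q_out/(Q_in−Q_out)) = 61.33 × (15.07/38.9808)^(0.886947) = 26.3996 mg.
C = m/V = 26.3996/38.9808 = 0.677245 mg/m³.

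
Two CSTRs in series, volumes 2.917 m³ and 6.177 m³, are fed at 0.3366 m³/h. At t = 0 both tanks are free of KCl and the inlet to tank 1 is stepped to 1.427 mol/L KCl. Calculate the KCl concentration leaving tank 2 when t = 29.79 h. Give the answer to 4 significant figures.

0.9347 mol/L

Each tank obeys Vᵢ dCᵢ/dt = Q(Cᵢ₋₁ − Cᵢ), so τᵢ = Vᵢ/Q.
τ₁ = 2.917/0.3366 = 8.66607 h; τ₂ = 6.177/0.3366 = 18.3512 h.
Solving the cascade with C₁(0)=C₂(0)=0 gives C₂(t) = C_in[1 − (τ₁ e^(−t/τ₁) − τ₂ e^(−t/τ₂))/(τ₁ − τ₂)].
At t = 29.79: e^(−t/τ₁) = 0.0321436, e^(−t/τ₂) = 0.197241.
C₂ = 1.427·[1 − (8.66607·0.0321436 − 18.3512·0.197241)/(-9.68509)] = 1.427·0.655033 = 0.934732 mol/L.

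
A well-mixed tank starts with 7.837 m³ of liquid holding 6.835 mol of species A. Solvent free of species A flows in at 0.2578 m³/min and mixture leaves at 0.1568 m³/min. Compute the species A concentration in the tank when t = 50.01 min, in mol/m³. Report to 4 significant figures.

Let m(t) be the amount of species A. Volume: V(t) = V₀ + (Q_in − Q_out) t = 7.837 + 0.101000 t; V(50.01) = 12.8880 m³.
Solute balance: dm/dt = 0 − Q_out C = −Q_out m/V(t).
Separate: dm/m = −Q_out dt/V(t) ⇒ ln(m/m₀) = −(Q_out/(Q_in−Q_out)) ln(V/V₀).
m = m₀ (V₀/V)^(Q_out/(Q_in−Q_out)) = 6.835 × (7.837/12.8880)^(1.55248) = 3.15753 mol.
C = m/V = 3.15753/12.8880 = 0.244998 mol/m³.

0.2450 mol/m³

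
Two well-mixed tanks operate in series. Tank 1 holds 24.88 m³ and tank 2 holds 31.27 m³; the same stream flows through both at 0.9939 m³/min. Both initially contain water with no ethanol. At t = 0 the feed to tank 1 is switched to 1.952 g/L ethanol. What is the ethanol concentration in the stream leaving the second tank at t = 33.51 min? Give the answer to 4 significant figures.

Each tank obeys Vᵢ dCᵢ/dt = Q(Cᵢ₋₁ − Cᵢ), so τᵢ = Vᵢ/Q.
τ₁ = 24.88/0.9939 = 25.0327 min; τ₂ = 31.27/0.9939 = 31.4619 min.
Solving the cascade with C₁(0)=C₂(0)=0 gives C₂(t) = C_in[1 − (τ₁ e^(−t/τ₁) − τ₂ e^(−t/τ₂))/(τ₁ − τ₂)].
At t = 33.51: e^(−t/τ₁) = 0.262200, e^(−t/τ₂) = 0.344694.
C₂ = 1.952·[1 − (25.0327·0.262200 − 31.4619·0.344694)/(-6.42922)] = 1.952·0.334106 = 0.652174 g/L.

0.6522 g/L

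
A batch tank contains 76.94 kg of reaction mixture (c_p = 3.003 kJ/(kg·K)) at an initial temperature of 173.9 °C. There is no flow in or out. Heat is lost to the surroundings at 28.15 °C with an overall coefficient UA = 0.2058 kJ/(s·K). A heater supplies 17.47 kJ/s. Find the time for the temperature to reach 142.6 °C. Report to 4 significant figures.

First-law balance (no shaft work): M c_p dT/dt = −UA(T − T_amb) + Q̇.
τ = M c_p/UA = 1122.70 s; T_ss = T_amb + Q̇/UA = 28.15 + 17.47/0.2058 = 113.038 °C.
T(t) = T_ss + (T₀ − T_ss)e^(−t/τ); set T = 142.6:
t = −τ ln[(T − T_ss)/(T₀ − T_ss)] = −1122.70 · ln(0.485720) = 810.725 s.

810.7 s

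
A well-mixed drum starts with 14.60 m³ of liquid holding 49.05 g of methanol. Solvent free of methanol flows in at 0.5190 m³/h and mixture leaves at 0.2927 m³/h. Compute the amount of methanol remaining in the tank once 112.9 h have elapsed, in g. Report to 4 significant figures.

13.26 g

Total volume: dV/dt = Q_in − Q_out = 0.226300 m³/h, so V(t) = 14.60 + 0.226300 t and V(112.9) = 40.1493 m³.
No methanol enters, so dm/dt = −Q_out · (m/V).
dm/m = −Q_out dt/(V₀ + 0.226300 t); integrating gives ln(m/m₀) = −(Q_out/(Q_in−Q_out)) ln(V/V₀).
m = m₀ (V₀/V)^(Q_out/(Q_in−Q_out)) = 49.05 × (14.60/40.1493)^(1.29342) = 13.2559 g.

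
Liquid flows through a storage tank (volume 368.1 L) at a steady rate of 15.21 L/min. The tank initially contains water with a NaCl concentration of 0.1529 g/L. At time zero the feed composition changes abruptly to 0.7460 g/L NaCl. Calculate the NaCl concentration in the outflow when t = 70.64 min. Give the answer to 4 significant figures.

0.7140 g/L

Transient balance on the dissolved component: V dC/dt = Q(C_in − C).
Rewrite as dC/dt + C/τ = C_in/τ, τ = V/Q = 24.2012 min.
Solution: C(t) = C_in + (C₀ − C_in) e^(−t/τ).
C(70.64) = 0.7460 + (0.1529 − 0.7460)·e^(−70.64/24.2012) = 0.7460 + (-0.593100)·0.0539949 = 0.713976 g/L.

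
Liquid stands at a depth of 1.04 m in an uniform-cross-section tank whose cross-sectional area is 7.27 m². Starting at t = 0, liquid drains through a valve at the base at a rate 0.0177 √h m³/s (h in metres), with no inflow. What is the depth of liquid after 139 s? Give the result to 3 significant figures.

0.724 m

A dh/dt = −Q_out = −0.0177 √h.
Separate and integrate: 2(√h − √h₀) = −(0.0177/A) t.
√h = √1.04 − 0.0177·139/(2·7.27) = 1.0198 − 0.16921 = 0.85059.
h = 0.85059² = 0.72351 m.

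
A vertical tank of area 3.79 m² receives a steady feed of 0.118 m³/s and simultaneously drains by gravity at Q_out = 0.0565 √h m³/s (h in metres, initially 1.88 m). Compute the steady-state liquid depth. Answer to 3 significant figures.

Level balance: A dh/dt = 0.118 − 0.0565 √h. Setting dh/dt = 0:
Q_in = 0.0565 √h_ss ⇒ √h_ss = 0.118/0.0565 = 2.0885.
h_ss = 2.0885² = 4.3618 m. (Since h₀ = 1.88 m < h_ss, the level will rise toward this value.)

4.36 m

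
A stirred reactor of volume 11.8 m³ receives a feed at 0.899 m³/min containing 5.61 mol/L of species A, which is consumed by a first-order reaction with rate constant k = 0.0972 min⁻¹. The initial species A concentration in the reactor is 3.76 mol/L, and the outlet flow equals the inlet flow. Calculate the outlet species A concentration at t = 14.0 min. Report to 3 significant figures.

Accumulation = in − out − consumed: V dC/dt = Q C_in − Q C − k V C.
dC/dt = (Q/V) C_in − (Q/V + k) C; effective rate a = Q/V + k = 0.076186 + 0.0972 = 0.17339 min⁻¹.
C_ss = Q C_in/(Q + kV) = 2.4650 mol/L; C(t) = C_ss + (C₀ − C_ss) e^(−a t).
C(14.0) = 2.4650 + (1.2950)·e^(−0.17339·14.0) = 2.4650 + (1.2950)·0.088265 = 2.5793 mol/L.

2.58 mol/L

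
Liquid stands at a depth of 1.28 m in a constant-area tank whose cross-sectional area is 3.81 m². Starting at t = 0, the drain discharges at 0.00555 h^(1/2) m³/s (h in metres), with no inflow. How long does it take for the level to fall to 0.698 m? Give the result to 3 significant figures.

Accumulation of liquid (constant cross-section A): A dh/dt = −0.00555 √h.
This is separable: 2 d(√h)/dt = −0.00555/A, so √h = √h₀ − (0.00555/(2A)) t.
t = 2A(√h₀ − √h)/0.00555 = 2·3.81·(√1.28 − √0.698)/0.00555
  = 7.6200 × (1.1314 − 0.83546) / 0.00555 = 406.27 s.

406 s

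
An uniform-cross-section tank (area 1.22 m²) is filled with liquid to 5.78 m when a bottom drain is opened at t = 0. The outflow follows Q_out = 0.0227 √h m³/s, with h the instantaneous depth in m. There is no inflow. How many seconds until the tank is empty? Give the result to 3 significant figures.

258 s

Unsteady balance on liquid volume: A dh/dt = −0.0227 √h.
This is separable: 2 d(√h)/dt = −0.0227/A, so √h = √h₀ − (0.0227/(2A)) t.
Tank is empty when √h = 0: t_empty = 2A√h₀/0.0227.
t_empty = 2·1.22·√5.78/0.0227 = 2.4400·2.4042/0.0227 = 258.42 s.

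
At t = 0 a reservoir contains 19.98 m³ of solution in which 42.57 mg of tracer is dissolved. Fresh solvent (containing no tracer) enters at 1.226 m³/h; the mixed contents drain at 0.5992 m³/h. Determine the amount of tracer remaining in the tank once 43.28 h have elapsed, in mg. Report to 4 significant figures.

Let m(t) be the amount of tracer. Volume: V(t) = V₀ + (Q_in − Q_out) t = 19.98 + 0.626800 t; V(43.28) = 47.1079 m³.
Solute balance: dm/dt = 0 − Q_out C = −Q_out m/V(t).
Separate: dm/m = −Q_out dt/V(t) ⇒ ln(m/m₀) = −(Q_out/(Q_in−Q_out)) ln(V/V₀).
m = m₀ (V₀/V)^(Q_out/(Q_in−Q_out)) = 42.57 × (19.98/47.1079)^(0.955967) = 18.7503 mg.

18.75 mg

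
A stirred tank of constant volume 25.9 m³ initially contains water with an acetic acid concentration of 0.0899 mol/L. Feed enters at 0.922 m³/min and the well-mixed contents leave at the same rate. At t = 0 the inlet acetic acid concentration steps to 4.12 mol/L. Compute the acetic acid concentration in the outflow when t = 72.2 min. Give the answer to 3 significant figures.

3.81 mol/L

Unsteady species balance (constant V, well mixed): V dC/dt = Q(C_in − C).
Time constant τ = V/Q = 25.9/0.922 = 28.091 min.
C approaches C_in exponentially: C(t) = C_in + (C₀ − C_in) e^(−t/τ).
C(72.2) = 4.12 + (0.0899 − 4.12)·e^(−72.2/28.091) = 4.12 + (-4.0301)·0.076520 = 3.8116 mol/L.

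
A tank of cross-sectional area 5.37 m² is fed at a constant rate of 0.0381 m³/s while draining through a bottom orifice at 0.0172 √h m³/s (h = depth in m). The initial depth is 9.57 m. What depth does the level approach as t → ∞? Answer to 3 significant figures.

Mass balance (ρ constant): A dh/dt = Q_in − 0.0172 √h. At steady state dh/dt = 0:
Q_in = 0.0172 √h_ss ⇒ √h_ss = 0.0381/0.0172 = 2.2151.
h_ss = 2.2151² = 4.9067 m. (Since h₀ = 9.57 m > h_ss, the level will fall toward this value.)

4.91 m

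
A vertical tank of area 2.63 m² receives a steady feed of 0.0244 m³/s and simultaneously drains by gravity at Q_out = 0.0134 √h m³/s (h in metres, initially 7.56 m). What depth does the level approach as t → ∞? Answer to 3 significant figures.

Level balance: A dh/dt = 0.0244 − 0.0134 √h. Setting dh/dt = 0:
Q_in = 0.0134 √h_ss ⇒ √h_ss = 0.0244/0.0134 = 1.8209.
h_ss = 1.8209² = 3.3157 m. (Since h₀ = 7.56 m > h_ss, the level will fall toward this value.)

3.32 m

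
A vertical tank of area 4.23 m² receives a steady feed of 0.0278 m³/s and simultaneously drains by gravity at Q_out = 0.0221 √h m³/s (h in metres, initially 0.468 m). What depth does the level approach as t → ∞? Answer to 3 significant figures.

Level balance: A dh/dt = 0.0278 − 0.0221 √h. Setting dh/dt = 0:
Q_in = 0.0221 √h_ss ⇒ √h_ss = 0.0278/0.0221 = 1.2579.
h_ss = 1.2579² = 1.5824 m. (Since h₀ = 0.468 m < h_ss, the level will rise toward this value.)

1.58 m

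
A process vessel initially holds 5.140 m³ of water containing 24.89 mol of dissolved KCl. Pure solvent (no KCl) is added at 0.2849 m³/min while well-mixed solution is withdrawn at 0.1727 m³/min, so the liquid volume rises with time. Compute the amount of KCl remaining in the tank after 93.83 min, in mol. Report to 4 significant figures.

Let m(t) be the amount of KCl. Volume: V(t) = V₀ + (Q_in − Q_out) t = 5.140 + 0.112200 t; V(93.83) = 15.6677 m³.
Species balance (pure solvent in): dm/dt = −Q_out · m/V(t).
Separate: dm/m = −Q_out dt/V(t) ⇒ ln(m/m₀) = −(Q_out/(Q_in−Q_out)) ln(V/V₀).
m = m₀ (V₀/V)^(Q_out/(Q_in−Q_out)) = 24.89 × (5.140/15.6677)^(1.53922) = 4.47691 mol.

4.477 mol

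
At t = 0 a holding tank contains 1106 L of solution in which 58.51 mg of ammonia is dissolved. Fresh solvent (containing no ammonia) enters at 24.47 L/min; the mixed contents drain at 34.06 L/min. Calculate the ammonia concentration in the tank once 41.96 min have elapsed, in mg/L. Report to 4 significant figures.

0.01668 mg/L

Total volume: dV/dt = Q_in − Q_out = -9.59000 L/min, so V(t) = 1106 − 9.59000 t and V(41.96) = 703.604 L.
Solute balance: dm/dt = 0 − Q_out C = −Q_out m/V(t).
dm/m = −Q_out dt/(V₀ − 9.59000 t); integrating gives ln(m/m₀) = −(Q_out/(Q_in−Q_out)) ln(V/V₀).
m = m₀ (V₀/V)^(Q_out/(Q_in−Q_out)) = 58.51 × (1106/703.604)^(-3.55162) = 11.7381 mg.
C = m/V = 11.7381/703.604 = 0.0166828 mg/L.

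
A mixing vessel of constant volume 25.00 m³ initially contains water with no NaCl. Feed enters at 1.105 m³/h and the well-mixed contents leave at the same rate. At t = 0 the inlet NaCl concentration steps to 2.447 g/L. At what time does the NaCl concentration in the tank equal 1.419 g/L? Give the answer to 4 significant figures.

19.62 h

Species balance on the tank: V dC/dt = Q(C_in − C), so τ = V/Q = 22.6244 h.
C(t) = C_in + (C₀ − C_in) e^(−t/τ). Set C = 1.419 and solve for t:
e^(−t/τ) = (C − C_in)/(C₀ − C_in) = (1.419 − 2.447)/(0 − 2.447) = 0.420106
t = −τ ln(…) = 22.6244 × 0.867248 = 19.6210 h.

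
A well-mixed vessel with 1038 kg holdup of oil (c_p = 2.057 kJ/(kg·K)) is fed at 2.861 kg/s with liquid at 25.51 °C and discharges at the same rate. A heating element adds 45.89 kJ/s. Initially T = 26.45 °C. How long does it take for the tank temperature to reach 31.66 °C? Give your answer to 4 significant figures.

517.4 s

M c_p dT/dt = ṁ c_p (T_in − T) + Q̇.
τ = M/ṁ = 362.810 s; T_ss = T_in + Q̇/(ṁ c_p) = 33.3077 °C.
T(t) = T_ss + (T₀ − T_ss) e^(−t/τ). Set T = 31.66:
e^(−t/τ) = (31.66 − 33.3077)/(26.45 − 33.3077) = 0.240269
t = −362.810 · ln(0.240269) = 517.366 s.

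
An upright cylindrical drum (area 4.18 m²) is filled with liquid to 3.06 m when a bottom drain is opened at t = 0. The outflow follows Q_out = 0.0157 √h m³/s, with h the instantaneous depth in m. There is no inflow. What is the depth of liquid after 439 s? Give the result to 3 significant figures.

Accumulation of liquid (constant cross-section A): A dh/dt = −0.0157 √h.
Separate and integrate: 2(√h − √h₀) = −(0.0157/A) t.
√h = √3.06 − 0.0157·439/(2·4.18) = 1.7493 − 0.82444 = 0.92485.
h = 0.92485² = 0.85534 m.

0.855 m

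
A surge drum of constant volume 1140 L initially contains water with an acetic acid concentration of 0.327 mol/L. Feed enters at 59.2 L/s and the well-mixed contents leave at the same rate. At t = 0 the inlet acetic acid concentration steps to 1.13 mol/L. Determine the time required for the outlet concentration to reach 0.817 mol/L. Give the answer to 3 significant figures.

Species balance: V dC/dt = Q(C_in − C) ⇒ τ = V/Q = 19.257 s.
C(t) = C_in + (C₀ − C_in) e^(−t/τ). Set C = 0.817 and solve for t:
e^(−t/τ) = (C − C_in)/(C₀ − C_in) = (0.817 − 1.13)/(0.327 − 1.13) = 0.38979
t = −τ ln(…) = 19.257 × 0.94215 = 18.143 s.

18.1 s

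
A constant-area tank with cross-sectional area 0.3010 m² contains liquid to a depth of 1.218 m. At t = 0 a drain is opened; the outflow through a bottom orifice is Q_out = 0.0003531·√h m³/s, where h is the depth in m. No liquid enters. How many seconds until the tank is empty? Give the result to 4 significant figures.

1882 s

A dh/dt = −Q_out = −0.0003531 √h.
This is separable: 2 d(√h)/dt = −0.0003531/A, so √h = √h₀ − (0.0003531/(2A)) t.
Tank is empty when √h = 0: t_empty = 2A√h₀/0.0003531.
t_empty = 2·0.3010·√1.218/0.0003531 = 0.602000·1.10363/0.0003531 = 1881.58 s.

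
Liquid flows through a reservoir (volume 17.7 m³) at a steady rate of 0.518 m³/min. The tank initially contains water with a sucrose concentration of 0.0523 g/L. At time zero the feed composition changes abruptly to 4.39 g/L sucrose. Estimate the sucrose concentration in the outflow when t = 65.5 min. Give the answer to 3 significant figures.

Transient balance on the dissolved component: V dC/dt = Q(C_in − C).
Time constant τ = V/Q = 17.7/0.518 = 34.170 min.
C approaches C_in exponentially: C(t) = C_in + (C₀ − C_in) e^(−t/τ).
C(65.5) = 4.39 + (0.0523 − 4.39)·e^(−65.5/34.170) = 4.39 + (-4.3377)·0.14706 = 3.7521 g/L.

3.75 g/L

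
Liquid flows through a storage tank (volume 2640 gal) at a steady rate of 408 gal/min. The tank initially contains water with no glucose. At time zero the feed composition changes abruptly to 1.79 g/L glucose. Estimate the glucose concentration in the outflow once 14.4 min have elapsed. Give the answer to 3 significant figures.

Unsteady species balance (constant V, well mixed): V dC/dt = Q(C_in − C).
Time constant τ = V/Q = 2640/408 = 6.4706 min.
Solution: C(t) = C_in + (C₀ − C_in) e^(−t/τ).
C(14.4) = 1.79 + (0 − 1.79)·e^(−14.4/6.4706) = 1.79 + (-1.7900)·0.10802 = 1.5966 g/L.

1.60 g/L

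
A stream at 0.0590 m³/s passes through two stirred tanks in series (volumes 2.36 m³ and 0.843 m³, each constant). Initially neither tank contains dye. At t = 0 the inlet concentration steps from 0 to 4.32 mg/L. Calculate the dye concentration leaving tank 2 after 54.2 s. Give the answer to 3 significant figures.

Species balance on tank i: dCᵢ/dt = (Cᵢ₋₁ − Cᵢ)/τᵢ with τᵢ = Vᵢ/Q.
τ₁ = 2.36/0.0590 = 40.000 s; τ₂ = 0.843/0.0590 = 14.288 s.
Solving the cascade with C₁(0)=C₂(0)=0 gives C₂(t) = C_in[1 − (τ₁ e^(−t/τ₁) − τ₂ e^(−t/τ₂))/(τ₁ − τ₂)].
At t = 54.2: e^(−t/τ₁) = 0.25795, e^(−t/τ₂) = 0.022520.
C₂ = 4.32·[1 − (40.000·0.25795 − 14.288·0.022520)/(25.712)] = 4.32·0.61123 = 2.6405 mg/L.

2.64 mg/L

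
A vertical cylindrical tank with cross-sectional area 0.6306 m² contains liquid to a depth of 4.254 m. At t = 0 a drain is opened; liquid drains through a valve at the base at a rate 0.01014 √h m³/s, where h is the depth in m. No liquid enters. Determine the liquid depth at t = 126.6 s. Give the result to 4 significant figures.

1.091 m

Accumulation of liquid (constant cross-section A): A dh/dt = −0.01014 √h.
Separate and integrate: 2(√h − √h₀) = −(0.01014/A) t.
√h = √4.254 − 0.01014·126.6/(2·0.6306) = 2.06252 − 1.01786 = 1.04466.
h = 1.04466² = 1.09132 m.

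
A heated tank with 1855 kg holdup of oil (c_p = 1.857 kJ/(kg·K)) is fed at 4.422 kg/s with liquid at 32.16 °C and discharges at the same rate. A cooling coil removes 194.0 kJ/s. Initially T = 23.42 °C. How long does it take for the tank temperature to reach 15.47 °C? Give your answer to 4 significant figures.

M c_p dT/dt = ṁ c_p (T_in − T) − Q̇.
τ = M/ṁ = 419.493 s; T_ss = T_in − Q̇/(ṁ c_p) = 8.53504 °C.
T(t) = T_ss + (T₀ − T_ss) e^(−t/τ). Set T = 15.47:
e^(−t/τ) = (15.47 − 8.53504)/(23.42 − 8.53504) = 0.465904
t = −419.493 · ln(0.465904) = 320.399 s.

320.4 s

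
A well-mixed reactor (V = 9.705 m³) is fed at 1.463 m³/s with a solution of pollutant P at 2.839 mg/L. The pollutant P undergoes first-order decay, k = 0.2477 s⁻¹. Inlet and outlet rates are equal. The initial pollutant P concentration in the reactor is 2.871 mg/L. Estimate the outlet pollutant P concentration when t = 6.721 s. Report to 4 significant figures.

Species balance: V dC/dt = Q C_in − Q C − k V C.
dC/dt = (Q/V) C_in − (Q/V + k) C; effective rate a = Q/V + k = 0.150747 + 0.2477 = 0.398447 s⁻¹.
C_ss = Q C_in/(Q + kV) = 1.07410 mg/L; C(t) = C_ss + (C₀ − C_ss) e^(−a t).
C(6.721) = 1.07410 + (1.79690)·e^(−0.398447·6.721) = 1.07410 + (1.79690)·0.0687030 = 1.19755 mg/L.

1.198 mg/L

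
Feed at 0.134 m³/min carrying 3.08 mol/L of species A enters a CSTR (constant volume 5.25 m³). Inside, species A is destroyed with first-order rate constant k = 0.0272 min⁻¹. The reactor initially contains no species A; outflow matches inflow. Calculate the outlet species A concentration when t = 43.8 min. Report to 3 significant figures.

Species balance: V dC/dt = Q C_in − Q C − k V C.
dC/dt = (Q/V) C_in − (Q/V + k) C; effective rate a = Q/V + k = 0.025524 + 0.0272 = 0.052724 min⁻¹.
C_ss = Q C_in/(Q + kV) = 1.4910 mol/L; C(t) = C_ss + (C₀ − C_ss) e^(−a t).
C(43.8) = 1.4910 + (-1.4910)·e^(−0.052724·43.8) = 1.4910 + (-1.4910)·0.099330 = 1.3429 mol/L.

1.34 mol/L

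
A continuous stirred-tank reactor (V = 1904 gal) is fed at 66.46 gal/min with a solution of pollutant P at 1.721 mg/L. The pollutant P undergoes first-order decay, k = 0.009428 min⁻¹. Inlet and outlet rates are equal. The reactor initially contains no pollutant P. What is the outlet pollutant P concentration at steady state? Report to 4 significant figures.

V dC/dt = Q(C_in − C) − k V C.
Steady state (dC/dt = 0): C_ss = Q C_in/(Q + kV) = C_in/(1 + kV/Q).
C_ss = 66.46·1.721/(66.46 + 0.009428·1904) = 114.378/84.4109 = 1.35501 mg/L.

1.355 mg/L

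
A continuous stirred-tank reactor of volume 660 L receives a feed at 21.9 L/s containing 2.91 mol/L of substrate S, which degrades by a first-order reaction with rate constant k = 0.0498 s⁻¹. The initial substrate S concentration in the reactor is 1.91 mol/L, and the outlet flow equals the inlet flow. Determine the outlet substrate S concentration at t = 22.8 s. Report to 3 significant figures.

1.28 mol/L

V dC/dt = Q(C_in − C) − k V C.
dC/dt = (Q/V) C_in − (Q/V + k) C; effective rate a = Q/V + k = 0.033182 + 0.0498 = 0.082982 s⁻¹.
C_ss = Q C_in/(Q + kV) = 1.1636 mol/L; C(t) = C_ss + (C₀ − C_ss) e^(−a t).
C(22.8) = 1.1636 + (0.74638)·e^(−0.082982·22.8) = 1.1636 + (0.74638)·0.15077 = 1.2762 mol/L.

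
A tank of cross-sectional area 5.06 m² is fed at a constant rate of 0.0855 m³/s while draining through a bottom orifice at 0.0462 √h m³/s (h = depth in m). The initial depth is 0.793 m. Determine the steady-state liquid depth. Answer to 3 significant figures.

A dh/dt = Q_in − 0.0462 √h. Steady state requires inflow = outflow:
Q_in = 0.0462 √h_ss ⇒ √h_ss = 0.0855/0.0462 = 1.8506.
h_ss = 1.8506² = 3.4249 m. (Since h₀ = 0.793 m < h_ss, the level will rise toward this value.)

3.42 m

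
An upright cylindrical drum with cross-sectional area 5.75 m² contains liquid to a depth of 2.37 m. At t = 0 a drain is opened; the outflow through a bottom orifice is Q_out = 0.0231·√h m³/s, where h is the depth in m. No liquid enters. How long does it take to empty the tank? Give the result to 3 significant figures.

766 s

A dh/dt = −Q_out = −0.0231 √h.
Separate and integrate: 2(√h − √h₀) = −(0.0231/A) t.
Tank is empty when √h = 0: t_empty = 2A√h₀/0.0231.
t_empty = 2·5.75·√2.37/0.0231 = 11.500·1.5395/0.0231 = 766.41 s.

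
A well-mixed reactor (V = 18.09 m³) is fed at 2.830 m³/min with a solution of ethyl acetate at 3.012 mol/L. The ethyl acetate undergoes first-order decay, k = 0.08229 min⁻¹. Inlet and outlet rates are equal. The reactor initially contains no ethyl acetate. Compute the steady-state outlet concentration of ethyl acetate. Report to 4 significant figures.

Species balance: V dC/dt = Q C_in − Q C − k V C.
Steady state (dC/dt = 0): C_ss = Q C_in/(Q + kV) = C_in/(1 + kV/Q).
C_ss = 2.830·3.012/(2.830 + 0.08229·18.09) = 8.52396/4.31863 = 1.97377 mol/L.

1.974 mol/L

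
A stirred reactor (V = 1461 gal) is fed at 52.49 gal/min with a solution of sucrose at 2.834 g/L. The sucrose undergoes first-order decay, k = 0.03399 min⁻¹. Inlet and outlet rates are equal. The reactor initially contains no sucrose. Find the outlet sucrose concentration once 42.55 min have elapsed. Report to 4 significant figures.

1.382 g/L

V dC/dt = Q(C_in − C) − k V C.
dC/dt = (Q/V) C_in − (Q/V + k) C; effective rate a = Q/V + k = 0.0359274 + 0.03399 = 0.0699174 min⁻¹.
C_ss = Q C_in/(Q + kV) = 1.45627 g/L; C(t) = C_ss + (C₀ − C_ss) e^(−a t).
C(42.55) = 1.45627 + (-1.45627)·e^(−0.0699174·42.55) = 1.45627 + (-1.45627)·0.0510481 = 1.38193 g/L.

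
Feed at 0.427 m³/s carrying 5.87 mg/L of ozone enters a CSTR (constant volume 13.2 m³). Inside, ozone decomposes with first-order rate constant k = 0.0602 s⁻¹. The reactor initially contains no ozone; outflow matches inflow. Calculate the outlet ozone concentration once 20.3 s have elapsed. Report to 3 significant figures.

Accumulation = in − out − consumed: V dC/dt = Q C_in − Q C − k V C.
This is linear with rate a = Q/V + k = 0.092548 s⁻¹.
C_ss = Q C_in/(Q + kV) = 2.0517 mg/L; C(t) = C_ss + (C₀ − C_ss) e^(−a t).
C(20.3) = 2.0517 + (-2.0517)·e^(−0.092548·20.3) = 2.0517 + (-2.0517)·0.15278 = 1.7383 mg/L.

1.74 mg/L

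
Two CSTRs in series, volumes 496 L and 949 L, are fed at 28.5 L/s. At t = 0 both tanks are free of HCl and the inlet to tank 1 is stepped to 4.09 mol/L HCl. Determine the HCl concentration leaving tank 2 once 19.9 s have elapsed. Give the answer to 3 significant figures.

0.804 mol/L

Each tank obeys Vᵢ dCᵢ/dt = Q(Cᵢ₋₁ − Cᵢ), so τᵢ = Vᵢ/Q.
τ₁ = 496/28.5 = 17.404 s; τ₂ = 949/28.5 = 33.298 s.
Tank 1: C₁ = C_in(1 − e^(−t/τ₁)). Tank 2 (τ₁ ≠ τ₂): C₂ = C_in[1 − (τ₁ e^(−t/τ₁) − τ₂ e^(−t/τ₂))/(τ₁ − τ₂)].
At t = 19.9: e^(−t/τ₁) = 0.31872, e^(−t/τ₂) = 0.55011.
C₂ = 4.09·[1 − (17.404·0.31872 − 33.298·0.55011)/(-15.895)] = 4.09·0.19652 = 0.80379 mol/L.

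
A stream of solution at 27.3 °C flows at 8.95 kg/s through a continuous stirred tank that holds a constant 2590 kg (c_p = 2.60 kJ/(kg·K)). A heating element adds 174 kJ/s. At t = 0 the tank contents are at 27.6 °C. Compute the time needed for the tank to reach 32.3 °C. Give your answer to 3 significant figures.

308 s

Heat balance on the well-mixed liquid: M c_p dT/dt = ṁ c_p (T_in − T) + 174.
τ = M/ṁ = 289.39 s; T_ss = T_in + Q̇/(ṁ c_p) = 34.777 °C.
T(t) = T_ss + (T₀ − T_ss) e^(−t/τ). Set T = 32.3:
e^(−t/τ) = (32.3 − 34.777)/(27.6 − 34.777) = 0.34517
t = −289.39 · ln(0.34517) = 307.82 s.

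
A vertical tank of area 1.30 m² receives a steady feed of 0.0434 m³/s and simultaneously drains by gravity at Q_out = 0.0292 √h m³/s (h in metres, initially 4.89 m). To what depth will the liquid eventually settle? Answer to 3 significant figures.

2.21 m

A dh/dt = Q_in − 0.0292 √h. Steady state requires inflow = outflow:
Q_in = 0.0292 √h_ss ⇒ √h_ss = 0.0434/0.0292 = 1.4863.
h_ss = 1.4863² = 2.2091 m. (Since h₀ = 4.89 m > h_ss, the level will fall toward this value.)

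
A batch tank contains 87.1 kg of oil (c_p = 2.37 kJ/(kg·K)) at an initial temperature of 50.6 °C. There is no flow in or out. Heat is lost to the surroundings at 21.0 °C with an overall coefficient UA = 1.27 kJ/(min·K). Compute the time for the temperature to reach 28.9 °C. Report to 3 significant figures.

Lumped-capacitance energy balance: M c_p dT/dt = UA(T_amb − T).
τ = M c_p/UA = 162.54 min; T_ss = T_amb = 21.000 °C.
T(t) = T_ss + (T₀ − T_ss)e^(−t/τ); set T = 28.9:
t = −τ ln[(T − T_ss)/(T₀ − T_ss)] = −162.54 · ln(0.26689) = 214.70 min.

215 min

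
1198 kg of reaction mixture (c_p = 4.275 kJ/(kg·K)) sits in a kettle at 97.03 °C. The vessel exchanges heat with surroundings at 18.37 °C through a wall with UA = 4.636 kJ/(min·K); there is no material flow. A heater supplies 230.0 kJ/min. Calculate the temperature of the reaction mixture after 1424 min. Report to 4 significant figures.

Energy balance: M c_p dT/dt = −UA(T − T_amb) + Q̇.
dT/dt = (T_ss − T)/τ with T_ss = T_amb + Q̇/UA = 18.37 + 230.0/4.636 = 67.9817 °C, τ = M c_p/UA = 1198·4.275/4.636 = 1104.71 min.
This is linear first-order; T(t) = T_ss + (T₀ − T_ss) e^(−t/τ).
T(1424) = 67.9817 + (29.0483)·0.275540 = 75.9857 °C.

75.99 °C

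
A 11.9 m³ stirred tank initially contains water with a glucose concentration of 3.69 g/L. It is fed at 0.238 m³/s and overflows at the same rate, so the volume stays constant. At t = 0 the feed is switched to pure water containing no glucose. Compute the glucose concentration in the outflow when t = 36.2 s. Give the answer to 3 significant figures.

1.79 g/L

Accumulation = in − out for the solute gives V dC/dt = Q(C_in − C).
So dC/dt = (C_in − C)/τ with τ = V/Q = 11.9/0.238 = 50.000 s.
Solution: C(t) = C_in + (C₀ − C_in) e^(−t/τ).
C(36.2) = 0 + (3.69 − 0)·e^(−36.2/50.000) = 0 + (3.6900)·0.48481 = 1.7889 g/L.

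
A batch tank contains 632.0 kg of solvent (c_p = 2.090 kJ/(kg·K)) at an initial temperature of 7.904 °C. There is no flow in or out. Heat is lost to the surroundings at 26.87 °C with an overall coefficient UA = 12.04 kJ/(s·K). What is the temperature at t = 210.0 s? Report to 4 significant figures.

24.07 °C

Lumped-capacitance energy balance: M c_p dT/dt = UA(T_amb − T).
dT/dt = (T_ss − T)/τ with T_ss = T_amb = 26.8700 °C, τ = M c_p/UA = 632.0·2.090/12.04 = 109.708 s.
Solution: T(t) = T_ss + (T₀ − T_ss) e^(−t/τ).
T(210.0) = 26.8700 + (-18.9660)·0.147463 = 24.0732 °C.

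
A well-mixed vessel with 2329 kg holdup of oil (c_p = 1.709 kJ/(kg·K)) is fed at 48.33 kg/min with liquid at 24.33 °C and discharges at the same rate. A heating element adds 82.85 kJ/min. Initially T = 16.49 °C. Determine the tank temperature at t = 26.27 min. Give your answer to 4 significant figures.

First-law balance (no shaft work): M c_p dT/dt = ṁ c_p (T_in − T) + 82.85.
Rearrange: dT/dt = (T_ss − T)/τ with τ = M/ṁ = 48.1895 min and T_ss = T_in + Q̇/(ṁ c_p) = 25.3331 °C.
This is linear first-order; T(t) = T_ss + (T₀ − T_ss) e^(−t/τ).
T(26.27) = 25.3331 + (-8.84308)·e^(−26.27/48.1895) = 25.3331 + (-8.84308)·0.579761 = 20.2062 °C.

20.21 °C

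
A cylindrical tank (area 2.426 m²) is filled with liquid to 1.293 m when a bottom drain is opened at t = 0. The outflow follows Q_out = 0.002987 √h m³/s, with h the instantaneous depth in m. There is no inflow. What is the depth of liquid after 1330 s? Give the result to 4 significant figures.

0.1013 m

Unsteady balance on liquid volume: A dh/dt = −0.002987 √h.
This is separable: 2 d(√h)/dt = −0.002987/A, so √h = √h₀ − (0.002987/(2A)) t.
√h = √1.293 − 0.002987·1330/(2·2.426) = 1.13710 − 0.818778 = 0.318324.
h = 0.318324² = 0.101330 m.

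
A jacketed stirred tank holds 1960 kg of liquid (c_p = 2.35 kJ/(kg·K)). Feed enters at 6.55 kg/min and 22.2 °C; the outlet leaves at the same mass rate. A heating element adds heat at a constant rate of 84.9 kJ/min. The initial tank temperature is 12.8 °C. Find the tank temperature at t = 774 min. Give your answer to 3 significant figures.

26.6 °C

Unsteady energy balance on the tank contents: M c_p dT/dt = ṁ c_p (T_in − T) + 84.9.
Rearrange: dT/dt = (T_ss − T)/τ with τ = M/ṁ = 299.24 min and T_ss = T_in + Q̇/(ṁ c_p) = 27.716 °C.
This is linear first-order; T(t) = T_ss + (T₀ − T_ss) e^(−t/τ).
T(774) = 27.716 + (-14.916)·e^(−774/299.24) = 27.716 + (-14.916)·0.075277 = 26.593 °C.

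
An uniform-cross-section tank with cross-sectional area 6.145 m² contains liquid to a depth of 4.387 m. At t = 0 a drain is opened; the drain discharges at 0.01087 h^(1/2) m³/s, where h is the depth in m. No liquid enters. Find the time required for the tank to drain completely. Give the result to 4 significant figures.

2368 s

Volume balance on the tank: A dh/dt = −0.01087 √h.
∫ h^(−1/2) dh = −(0.01087/A) ∫ dt, giving 2√h = 2√h₀ − (0.01087/A) t.
Tank is empty when √h = 0: t_empty = 2A√h₀/0.01087.
t_empty = 2·6.145·√4.387/0.01087 = 12.2900·2.09452/0.01087 = 2368.13 s.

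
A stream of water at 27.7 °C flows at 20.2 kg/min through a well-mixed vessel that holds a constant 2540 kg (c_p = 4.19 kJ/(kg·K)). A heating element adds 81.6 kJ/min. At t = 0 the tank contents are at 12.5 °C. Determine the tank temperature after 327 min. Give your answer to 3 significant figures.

27.5 °C

Energy balance: M c_p dT/dt = ṁ c_p (T_in − T) + 81.6.
τ = M/ṁ = 125.74 min; T_ss = T_in + Q̇/(ṁ c_p) = 27.7 + 81.6/(20.2·4.19) = 28.664 °C.
T approaches T_ss exponentially: T(t) = T_ss + (T₀ − T_ss) e^(−t/τ).
T(327) = 28.664 + (-16.164)·e^(−327/125.74) = 28.664 + (-16.164)·0.074233 = 27.464 °C.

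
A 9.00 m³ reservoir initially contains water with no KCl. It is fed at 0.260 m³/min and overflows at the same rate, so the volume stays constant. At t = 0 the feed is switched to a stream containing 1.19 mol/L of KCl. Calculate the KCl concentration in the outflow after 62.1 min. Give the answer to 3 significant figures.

0.992 mol/L

Species balance on the tank: V dC/dt = Q(C_in − C).
So dC/dt = (C_in − C)/τ with τ = V/Q = 9.00/0.260 = 34.615 min.
C approaches C_in exponentially: C(t) = C_in + (C₀ − C_in) e^(−t/τ).
C(62.1) = 1.19 + (0 − 1.19)·e^(−62.1/34.615) = 1.19 + (-1.1900)·0.16629 = 0.99211 mol/L.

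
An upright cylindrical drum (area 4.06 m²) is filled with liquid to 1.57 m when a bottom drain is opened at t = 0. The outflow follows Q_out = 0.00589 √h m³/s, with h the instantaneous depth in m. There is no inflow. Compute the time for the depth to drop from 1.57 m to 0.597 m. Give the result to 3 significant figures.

662 s

Mass balance (ρ constant): A dh/dt = −0.00589 √h.
This is separable: 2 d(√h)/dt = −0.00589/A, so √h = √h₀ − (0.00589/(2A)) t.
t = 2A(√h₀ − √h)/0.00589 = 2·4.06·(√1.57 − √0.597)/0.00589
  = 8.1200 × (1.2530 − 0.77266) / 0.00589 = 662.20 s.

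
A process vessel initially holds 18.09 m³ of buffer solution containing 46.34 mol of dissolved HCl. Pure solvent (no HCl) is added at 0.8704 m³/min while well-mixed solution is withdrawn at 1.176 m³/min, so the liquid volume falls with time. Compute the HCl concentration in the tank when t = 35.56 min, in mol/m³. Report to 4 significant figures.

Let m(t) be the amount of HCl. Volume: V(t) = V₀ + (Q_in − Q_out) t = 18.09 − 0.305600 t; V(35.56) = 7.22286 m³.
Solute balance: dm/dt = 0 − Q_out C = −Q_out m/V(t).
dm/m = −Q_out dt/(V₀ − 0.305600 t); integrating gives ln(m/m₀) = −(Q_out/(Q_in−Q_out)) ln(V/V₀).
m = m₀ (V₀/V)^(Q_out/(Q_in−Q_out)) = 46.34 × (18.09/7.22286)^(-3.84817) = 1.35388 mol.
C = m/V = 1.35388/7.22286 = 0.187443 mol/m³.

0.1874 mol/m³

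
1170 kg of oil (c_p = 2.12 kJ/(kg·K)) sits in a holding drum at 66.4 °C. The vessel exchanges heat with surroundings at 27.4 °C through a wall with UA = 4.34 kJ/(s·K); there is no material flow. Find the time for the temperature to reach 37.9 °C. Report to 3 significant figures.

Heat balance on the well-mixed liquid: M c_p dT/dt = −UA(T − T_amb).
τ = M c_p/UA = 571.52 s; T_ss = T_amb = 27.400 °C.
T(t) = T_ss + (T₀ − T_ss)e^(−t/τ); set T = 37.9:
t = −τ ln[(T − T_ss)/(T₀ − T_ss)] = −571.52 · ln(0.26923) = 749.94 s.

750 s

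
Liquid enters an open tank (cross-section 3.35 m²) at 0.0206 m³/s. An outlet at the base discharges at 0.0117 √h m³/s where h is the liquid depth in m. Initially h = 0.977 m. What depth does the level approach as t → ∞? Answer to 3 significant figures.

Unsteady balance on liquid volume: A dh/dt = Q_in − 0.0117 √h. At steady state dh/dt = 0:
Q_in = 0.0117 √h_ss ⇒ √h_ss = 0.0206/0.0117 = 1.7607.
h_ss = 1.7607² = 3.1000 m. (Since h₀ = 0.977 m < h_ss, the level will rise toward this value.)

3.10 m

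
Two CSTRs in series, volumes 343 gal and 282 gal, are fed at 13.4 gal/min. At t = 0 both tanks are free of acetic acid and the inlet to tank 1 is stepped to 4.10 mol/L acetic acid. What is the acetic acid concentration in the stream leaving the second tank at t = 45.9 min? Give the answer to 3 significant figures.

2.40 mol/L

Species balance on tank i: dCᵢ/dt = (Cᵢ₋₁ − Cᵢ)/τᵢ with τᵢ = Vᵢ/Q.
τ₁ = 343/13.4 = 25.597 min; τ₂ = 282/13.4 = 21.045 min.
Tank 1: C₁ = C_in(1 − e^(−t/τ₁)). Tank 2 (τ₁ ≠ τ₂): C₂ = C_in[1 − (τ₁ e^(−t/τ₁) − τ₂ e^(−t/τ₂))/(τ₁ − τ₂)].
At t = 45.9: e^(−t/τ₁) = 0.16643, e^(−t/τ₂) = 0.11292.
C₂ = 4.10·[1 − (25.597·0.16643 − 21.045·0.11292)/(4.5522)] = 4.10·0.58620 = 2.4034 mol/L.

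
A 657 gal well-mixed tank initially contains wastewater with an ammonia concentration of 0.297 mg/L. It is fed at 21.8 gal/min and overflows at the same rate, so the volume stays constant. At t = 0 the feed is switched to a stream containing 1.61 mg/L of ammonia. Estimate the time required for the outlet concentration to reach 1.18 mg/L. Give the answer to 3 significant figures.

Transient balance on the dissolved component: V dC/dt = Q(C_in − C), so τ = V/Q = 30.138 min.
C(t) = C_in + (C₀ − C_in) e^(−t/τ). Set C = 1.18 and solve for t:
e^(−t/τ) = (C − C_in)/(C₀ − C_in) = (1.18 − 1.61)/(0.297 − 1.61) = 0.32749
t = −τ ln(…) = 30.138 × 1.1163 = 33.642 min.

33.6 min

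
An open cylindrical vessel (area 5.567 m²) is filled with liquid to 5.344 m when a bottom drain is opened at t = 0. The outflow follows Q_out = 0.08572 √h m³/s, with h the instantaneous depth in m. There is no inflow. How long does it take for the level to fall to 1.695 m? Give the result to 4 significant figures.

Unsteady balance on liquid volume: A dh/dt = −0.08572 √h.
This is separable: 2 d(√h)/dt = −0.08572/A, so √h = √h₀ − (0.08572/(2A)) t.
t = 2A(√h₀ − √h)/0.08572 = 2·5.567·(√5.344 − √1.695)/0.08572
  = 11.1340 × (2.31171 − 1.30192) / 0.08572 = 131.159 s.

131.2 s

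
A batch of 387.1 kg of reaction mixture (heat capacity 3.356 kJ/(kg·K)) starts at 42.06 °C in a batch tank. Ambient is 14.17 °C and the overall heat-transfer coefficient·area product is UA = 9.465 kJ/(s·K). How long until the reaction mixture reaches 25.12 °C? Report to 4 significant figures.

128.3 s

Lumped-capacitance energy balance: M c_p dT/dt = UA(T_amb − T).
τ = M c_p/UA = 137.254 s; T_ss = T_amb = 14.1700 °C.
T(t) = T_ss + (T₀ − T_ss)e^(−t/τ); set T = 25.12:
t = −τ ln[(T − T_ss)/(T₀ − T_ss)] = −137.254 · ln(0.392614) = 128.323 s.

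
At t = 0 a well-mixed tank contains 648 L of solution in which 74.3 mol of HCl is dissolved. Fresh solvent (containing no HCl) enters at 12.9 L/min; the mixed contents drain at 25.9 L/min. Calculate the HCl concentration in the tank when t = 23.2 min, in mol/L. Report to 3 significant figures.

0.0616 mol/L

Total volume: dV/dt = Q_in − Q_out = -13.000 L/min, so V(t) = 648 − 13.000 t and V(23.2) = 346.40 L.
Solute balance: dm/dt = 0 − Q_out C = −Q_out m/V(t).
Separate: dm/m = −Q_out dt/V(t) ⇒ ln(m/m₀) = −(Q_out/(Q_in−Q_out)) ln(V/V₀).
m = m₀ (V₀/V)^(Q_out/(Q_in−Q_out)) = 74.3 × (648/346.40)^(-1.9923) = 21.335 mol.
C = m/V = 21.335/346.40 = 0.061590 mol/L.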